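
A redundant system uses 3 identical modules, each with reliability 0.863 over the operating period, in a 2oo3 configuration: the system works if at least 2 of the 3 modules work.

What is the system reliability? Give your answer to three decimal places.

0.949

R = Σ_{i=2}^{3} C(3,i) p^i (1−p)^{3−i} with p = 0.863
C(3,2)·0.863^2·0.137^1 = 0.30610
C(3,3)·0.863^3·0.137^0 = 0.64274
Sum = 0.949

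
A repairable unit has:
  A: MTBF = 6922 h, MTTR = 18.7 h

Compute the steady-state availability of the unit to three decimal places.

A(A) = MTBF/(MTBF+MTTR) = 6922/(6922+18.7) = 0.997

0.997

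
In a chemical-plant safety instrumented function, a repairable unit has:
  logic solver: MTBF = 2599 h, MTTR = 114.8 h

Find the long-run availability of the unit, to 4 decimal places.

0.9577

A(logic solver) = MTBF/(MTBF+MTTR) = 2599/(2599+114.8) = 0.9577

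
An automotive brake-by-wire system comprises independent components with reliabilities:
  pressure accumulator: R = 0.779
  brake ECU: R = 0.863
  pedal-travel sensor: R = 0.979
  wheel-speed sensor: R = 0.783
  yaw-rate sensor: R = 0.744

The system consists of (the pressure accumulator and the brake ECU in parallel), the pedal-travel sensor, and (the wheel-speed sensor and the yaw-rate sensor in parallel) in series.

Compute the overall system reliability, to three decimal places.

Parallel (pressure accumulator and brake ECU): 1 − (1 − 0.77900)(1 − 0.86300) = 0.96972
Parallel (wheel-speed sensor and yaw-rate sensor): 1 − (1 − 0.78300)(1 − 0.74400) = 0.94445
Series ([0.96972], pedal-travel sensor, and [0.94445]): 0.96972 × 0.97900 × 0.94445 = 0.897

0.897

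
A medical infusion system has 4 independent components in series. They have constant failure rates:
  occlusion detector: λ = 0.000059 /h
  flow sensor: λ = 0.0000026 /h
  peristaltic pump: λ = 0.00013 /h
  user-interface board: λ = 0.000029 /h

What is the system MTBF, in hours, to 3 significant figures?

Series of exponential components: λ_sys = Σ λ_i
λ_sys = 0.000059 + 0.0000026 + 0.00013 + 0.000029 = 2.2060e-04 /h
MTBF = 1 / λ_sys = 4530 h

4530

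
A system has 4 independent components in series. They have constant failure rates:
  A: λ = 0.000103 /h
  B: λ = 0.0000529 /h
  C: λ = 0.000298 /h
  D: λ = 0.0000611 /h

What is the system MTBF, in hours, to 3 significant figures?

1940

Series of exponential components: λ_sys = Σ λ_i
λ_sys = 0.000103 + 0.0000529 + 0.000298 + 0.0000611 = 5.1500e-04 /h
MTBF = 1 / λ_sys = 1940 h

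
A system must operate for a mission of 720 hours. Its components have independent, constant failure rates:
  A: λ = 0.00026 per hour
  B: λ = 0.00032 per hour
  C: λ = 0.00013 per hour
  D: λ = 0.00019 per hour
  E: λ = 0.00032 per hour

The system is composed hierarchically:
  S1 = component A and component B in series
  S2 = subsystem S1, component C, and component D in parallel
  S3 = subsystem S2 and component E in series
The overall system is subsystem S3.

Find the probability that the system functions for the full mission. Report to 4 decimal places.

R(A) = exp(−0.00026 × 720) = 0.829278
R(B) = exp(−0.00032 × 720) = 0.794216
R(C) = exp(−0.00013 × 720) = 0.910647
R(D) = exp(−0.00019 × 720) = 0.872145
R(E) = exp(−0.00032 × 720) = 0.794216
Series (A and B): 0.829278 × 0.794216 = 0.658626
Parallel ([0.658626], C, and D): 1 − (1 − 0.658626)(1 − 0.910647)(1 − 0.872145) = 0.996100
Series ([0.996100] and E): 0.996100 × 0.794216 = 0.7911

0.7911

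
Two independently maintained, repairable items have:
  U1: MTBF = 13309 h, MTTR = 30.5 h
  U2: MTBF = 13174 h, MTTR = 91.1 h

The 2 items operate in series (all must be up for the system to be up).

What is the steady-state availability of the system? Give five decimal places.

0.99086

A(U1) = MTBF/(MTBF+MTTR) = 13309/(13309+30.5) = 0.997714
A(U2) = MTBF/(MTBF+MTTR) = 13174/(13174+91.1) = 0.993132
Series availability: 0.997714 × 0.993132 = 0.99086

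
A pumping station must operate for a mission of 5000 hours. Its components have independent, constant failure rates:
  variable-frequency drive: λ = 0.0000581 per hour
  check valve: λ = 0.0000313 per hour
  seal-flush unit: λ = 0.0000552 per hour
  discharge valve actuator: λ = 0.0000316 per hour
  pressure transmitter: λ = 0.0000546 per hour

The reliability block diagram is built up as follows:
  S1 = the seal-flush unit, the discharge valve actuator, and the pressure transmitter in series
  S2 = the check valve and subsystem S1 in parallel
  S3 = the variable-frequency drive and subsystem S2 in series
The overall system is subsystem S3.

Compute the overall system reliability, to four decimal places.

R(variable-frequency drive) = exp(−0.0000581 × 5000) = 0.747890
R(check valve) = exp(−0.0000313 × 5000) = 0.855132
R(seal-flush unit) = exp(−0.0000552 × 5000) = 0.758813
R(discharge valve actuator) = exp(−0.0000316 × 5000) = 0.853850
R(pressure transmitter) = exp(−0.0000546 × 5000) = 0.761093
Series (seal-flush unit, discharge valve actuator, and pressure transmitter): 0.758813 × 0.853850 × 0.761093 = 0.493122
Parallel (check valve and [0.493122]): 1 − (1 − 0.855132)(1 − 0.493122) = 0.926570
Series (variable-frequency drive and [0.926570]): 0.747890 × 0.926570 = 0.6930

0.6930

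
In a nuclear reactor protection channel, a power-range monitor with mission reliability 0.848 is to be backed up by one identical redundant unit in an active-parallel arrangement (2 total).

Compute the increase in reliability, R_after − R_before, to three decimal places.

0.129

R_before = 0.848
R_after = 1 − (1 − 0.848)^2 = 0.977
ΔR = 0.977 − 0.848 = 0.129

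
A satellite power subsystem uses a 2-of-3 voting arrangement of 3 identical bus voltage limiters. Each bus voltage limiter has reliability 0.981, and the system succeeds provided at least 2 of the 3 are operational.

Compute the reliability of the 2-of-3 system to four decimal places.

0.9989

R = Σ_{i=2}^{3} C(3,i) p^i (1−p)^{3−i} with p = 0.981
C(3,2)·0.981^2·0.019^1 = 0.054855
C(3,3)·0.981^3·0.019^0 = 0.944076
Sum = 0.9989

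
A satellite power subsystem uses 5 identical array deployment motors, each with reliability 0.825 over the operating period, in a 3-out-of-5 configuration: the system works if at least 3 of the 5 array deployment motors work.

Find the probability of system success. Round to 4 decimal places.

0.9595

R = Σ_{i=3}^{5} C(5,i) p^i (1−p)^{5−i} with p = 0.825
C(5,3)·0.825^3·0.175^2 = 0.171964
C(5,4)·0.825^4·0.175^1 = 0.405344
C(5,5)·0.825^5·0.175^0 = 0.382182
Sum = 0.9595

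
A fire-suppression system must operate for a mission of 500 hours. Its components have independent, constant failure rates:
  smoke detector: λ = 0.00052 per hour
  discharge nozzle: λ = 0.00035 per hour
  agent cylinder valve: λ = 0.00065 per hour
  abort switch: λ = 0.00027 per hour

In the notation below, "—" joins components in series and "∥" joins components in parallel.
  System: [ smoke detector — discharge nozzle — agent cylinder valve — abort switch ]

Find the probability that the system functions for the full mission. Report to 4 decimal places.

0.4086

R(smoke detector) = exp(−0.00052 × 500) = 0.771052
R(discharge nozzle) = exp(−0.00035 × 500) = 0.839457
R(agent cylinder valve) = exp(−0.00065 × 500) = 0.722527
R(abort switch) = exp(−0.00027 × 500) = 0.873716
Series (smoke detector, discharge nozzle, agent cylinder valve, and abort switch): 0.771052 × 0.839457 × 0.722527 × 0.873716 = 0.4086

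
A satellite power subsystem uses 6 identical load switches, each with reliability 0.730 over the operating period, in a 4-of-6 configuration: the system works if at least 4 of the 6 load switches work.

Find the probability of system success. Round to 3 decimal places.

R = Σ_{i=4}^{6} C(6,i) p^i (1−p)^{6−i} with p = 0.730
C(6,4)·0.730^4·0.270^2 = 0.31053
C(6,5)·0.730^5·0.270^1 = 0.33584
C(6,6)·0.730^6·0.270^0 = 0.15133
Sum = 0.798

0.798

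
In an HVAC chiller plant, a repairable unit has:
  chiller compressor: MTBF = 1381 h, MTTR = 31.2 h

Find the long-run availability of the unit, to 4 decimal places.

0.9779

A(chiller compressor) = MTBF/(MTBF+MTTR) = 1381/(1381+31.2) = 0.9779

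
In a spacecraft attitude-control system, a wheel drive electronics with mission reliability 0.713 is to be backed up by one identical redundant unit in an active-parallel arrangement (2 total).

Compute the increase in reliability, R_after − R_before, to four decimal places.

R_before = 0.713
R_after = 1 − (1 − 0.713)^2 = 0.9176
ΔR = 0.9176 − 0.713 = 0.2046

0.2046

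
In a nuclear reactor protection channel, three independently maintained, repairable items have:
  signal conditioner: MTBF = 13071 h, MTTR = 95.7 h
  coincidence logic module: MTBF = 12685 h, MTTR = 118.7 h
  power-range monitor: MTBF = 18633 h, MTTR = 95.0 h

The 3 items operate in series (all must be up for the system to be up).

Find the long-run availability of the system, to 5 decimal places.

0.97854

A(signal conditioner) = MTBF/(MTBF+MTTR) = 13071/(13071+95.7) = 0.992732
A(coincidence logic module) = MTBF/(MTBF+MTTR) = 12685/(12685+118.7) = 0.990729
A(power-range monitor) = MTBF/(MTBF+MTTR) = 18633/(18633+95.0) = 0.994927
Series availability: 0.992732 × 0.990729 × 0.994927 = 0.97854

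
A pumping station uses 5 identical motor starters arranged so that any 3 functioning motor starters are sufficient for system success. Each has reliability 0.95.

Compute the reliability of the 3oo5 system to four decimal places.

R = Σ_{i=3}^{5} C(5,i) p^i (1−p)^{5−i} with p = 0.95
C(5,3)·0.95^3·0.05^2 = 0.021434
C(5,4)·0.95^4·0.05^1 = 0.203627
C(5,5)·0.95^5·0.05^0 = 0.773781
Sum = 0.9988

0.9988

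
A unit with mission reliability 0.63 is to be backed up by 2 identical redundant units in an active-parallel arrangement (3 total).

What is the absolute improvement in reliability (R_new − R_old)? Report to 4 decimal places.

R_before = 0.63
R_after = 1 − (1 − 0.63)^3 = 0.9493
ΔR = 0.9493 − 0.63 = 0.3193

0.3193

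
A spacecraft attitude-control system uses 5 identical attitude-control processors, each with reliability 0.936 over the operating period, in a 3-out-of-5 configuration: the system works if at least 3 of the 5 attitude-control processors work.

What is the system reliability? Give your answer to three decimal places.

R = Σ_{i=3}^{5} C(5,i) p^i (1−p)^{5−i} with p = 0.936
C(5,3)·0.936^3·0.064^2 = 0.03359
C(5,4)·0.936^4·0.064^1 = 0.24561
C(5,5)·0.936^5·0.064^0 = 0.71842
Sum = 0.998

0.998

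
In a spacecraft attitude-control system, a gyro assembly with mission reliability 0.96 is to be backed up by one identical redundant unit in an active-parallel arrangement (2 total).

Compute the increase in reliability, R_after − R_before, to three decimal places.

R_before = 0.96
R_after = 1 − (1 − 0.96)^2 = 0.998
ΔR = 0.998 − 0.96 = 0.038

0.038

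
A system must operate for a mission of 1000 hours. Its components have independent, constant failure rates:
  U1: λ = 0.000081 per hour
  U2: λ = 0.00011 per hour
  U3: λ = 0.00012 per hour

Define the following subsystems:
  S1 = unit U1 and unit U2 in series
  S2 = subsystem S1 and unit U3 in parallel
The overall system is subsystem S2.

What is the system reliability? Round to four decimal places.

0.9803

R(U1) = exp(−0.000081 × 1000) = 0.922194
R(U2) = exp(−0.00011 × 1000) = 0.895834
R(U3) = exp(−0.00012 × 1000) = 0.886920
Series (U1 and U2): 0.922194 × 0.895834 = 0.826133
Parallel ([0.826133] and U3): 1 − (1 − 0.826133)(1 − 0.886920) = 0.9803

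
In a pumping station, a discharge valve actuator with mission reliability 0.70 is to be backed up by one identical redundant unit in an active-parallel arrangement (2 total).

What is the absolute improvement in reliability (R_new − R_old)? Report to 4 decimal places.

R_before = 0.70
R_after = 1 − (1 − 0.70)^2 = 0.9100
ΔR = 0.9100 − 0.70 = 0.2100

0.2100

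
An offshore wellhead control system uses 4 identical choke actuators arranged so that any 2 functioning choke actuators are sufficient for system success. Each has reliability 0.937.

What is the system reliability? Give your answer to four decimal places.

0.9990

R = Σ_{i=2}^{4} C(4,i) p^i (1−p)^{4−i} with p = 0.937
C(4,2)·0.937^2·0.063^2 = 0.020908
C(4,3)·0.937^3·0.063^1 = 0.207310
C(4,4)·0.937^4·0.063^0 = 0.770830
Sum = 0.9990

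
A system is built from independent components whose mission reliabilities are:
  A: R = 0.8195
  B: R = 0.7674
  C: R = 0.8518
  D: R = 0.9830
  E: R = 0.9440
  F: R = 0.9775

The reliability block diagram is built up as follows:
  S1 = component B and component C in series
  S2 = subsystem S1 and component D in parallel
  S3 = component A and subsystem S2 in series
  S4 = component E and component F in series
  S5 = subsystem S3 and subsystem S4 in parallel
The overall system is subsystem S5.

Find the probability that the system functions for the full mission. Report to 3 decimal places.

Series (B and C): 0.76740 × 0.85180 = 0.65367
Parallel ([0.65367] and D): 1 − (1 − 0.65367)(1 − 0.98300) = 0.99411
Series (A and [0.99411]): 0.81950 × 0.99411 = 0.81467
Series (E and F): 0.94400 × 0.97750 = 0.92276
Parallel ([0.81467] and [0.92276]): 1 − (1 − 0.81467)(1 − 0.92276) = 0.986

0.986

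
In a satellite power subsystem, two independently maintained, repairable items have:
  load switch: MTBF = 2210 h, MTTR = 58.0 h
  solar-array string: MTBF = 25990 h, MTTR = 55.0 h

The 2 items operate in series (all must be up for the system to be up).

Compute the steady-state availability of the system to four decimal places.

A(load switch) = MTBF/(MTBF+MTTR) = 2210/(2210+58.0) = 0.974427
A(solar-array string) = MTBF/(MTBF+MTTR) = 25990/(25990+55.0) = 0.997888
Series availability: 0.974427 × 0.997888 = 0.9724

0.9724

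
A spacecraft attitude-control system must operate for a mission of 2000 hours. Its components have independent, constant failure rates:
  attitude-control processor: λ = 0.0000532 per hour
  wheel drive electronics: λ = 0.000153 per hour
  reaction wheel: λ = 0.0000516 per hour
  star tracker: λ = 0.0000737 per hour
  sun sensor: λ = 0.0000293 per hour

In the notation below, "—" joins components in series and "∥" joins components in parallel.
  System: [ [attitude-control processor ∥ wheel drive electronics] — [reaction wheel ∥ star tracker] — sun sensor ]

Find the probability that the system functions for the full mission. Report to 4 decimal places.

R(attitude-control processor) = exp(−0.0000532 × 2000) = 0.899065
R(wheel drive electronics) = exp(−0.000153 × 2000) = 0.736387
R(reaction wheel) = exp(−0.0000516 × 2000) = 0.901947
R(star tracker) = exp(−0.0000737 × 2000) = 0.862949
R(sun sensor) = exp(−0.0000293 × 2000) = 0.943084
Parallel (attitude-control processor and wheel drive electronics): 1 − (1 − 0.899065)(1 − 0.736387) = 0.973392
Parallel (reaction wheel and star tracker): 1 − (1 − 0.901947)(1 − 0.862949) = 0.986562
Series ([0.973392], [0.986562], and sun sensor): 0.973392 × 0.986562 × 0.943084 = 0.9057

0.9057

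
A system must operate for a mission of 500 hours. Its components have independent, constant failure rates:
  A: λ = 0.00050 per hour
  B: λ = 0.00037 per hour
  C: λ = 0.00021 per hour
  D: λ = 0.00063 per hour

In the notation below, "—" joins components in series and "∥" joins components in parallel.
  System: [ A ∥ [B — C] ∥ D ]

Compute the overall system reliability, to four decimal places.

R(A) = exp(−0.00050 × 500) = 0.778801
R(B) = exp(−0.00037 × 500) = 0.831104
R(C) = exp(−0.00021 × 500) = 0.900325
R(D) = exp(−0.00063 × 500) = 0.729789
Series (B and C): 0.831104 × 0.900325 = 0.748264
Parallel (A, [0.748264], and D): 1 − (1 − 0.778801)(1 − 0.748264)(1 − 0.729789) = 0.9850

0.9850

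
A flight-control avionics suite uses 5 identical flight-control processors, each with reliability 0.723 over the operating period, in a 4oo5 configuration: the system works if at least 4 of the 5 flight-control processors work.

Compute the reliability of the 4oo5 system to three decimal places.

R = Σ_{i=4}^{5} C(5,i) p^i (1−p)^{5−i} with p = 0.723
C(5,4)·0.723^4·0.277^1 = 0.37845
C(5,5)·0.723^5·0.277^0 = 0.19756
Sum = 0.576

0.576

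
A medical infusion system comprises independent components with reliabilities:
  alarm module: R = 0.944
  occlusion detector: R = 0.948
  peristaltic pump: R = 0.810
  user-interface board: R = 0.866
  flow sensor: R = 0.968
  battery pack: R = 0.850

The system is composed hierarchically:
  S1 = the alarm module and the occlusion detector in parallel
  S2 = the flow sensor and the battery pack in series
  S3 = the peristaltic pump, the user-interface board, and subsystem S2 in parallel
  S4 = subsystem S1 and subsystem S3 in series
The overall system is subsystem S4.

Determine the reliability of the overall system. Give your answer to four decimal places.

Parallel (alarm module and occlusion detector): 1 − (1 − 0.944000)(1 − 0.948000) = 0.997088
Series (flow sensor and battery pack): 0.968000 × 0.850000 = 0.822800
Parallel (peristaltic pump, user-interface board, and [0.822800]): 1 − (1 − 0.810000)(1 − 0.866000)(1 − 0.822800) = 0.995488
Series ([0.997088] and [0.995488]): 0.997088 × 0.995488 = 0.9926

0.9926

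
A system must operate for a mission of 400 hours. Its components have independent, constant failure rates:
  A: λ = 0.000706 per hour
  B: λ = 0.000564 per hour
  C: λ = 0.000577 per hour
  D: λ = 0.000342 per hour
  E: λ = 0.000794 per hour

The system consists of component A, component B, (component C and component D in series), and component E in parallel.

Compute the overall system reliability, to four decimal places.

R(A) = exp(−0.000706 × 400) = 0.753972
R(B) = exp(−0.000564 × 400) = 0.798037
R(C) = exp(−0.000577 × 400) = 0.793898
R(D) = exp(−0.000342 × 400) = 0.872145
R(E) = exp(−0.000794 × 400) = 0.727894
Series (C and D): 0.793898 × 0.872145 = 0.692394
Parallel (A, B, [0.692394], and E): 1 − (1 − 0.753972)(1 − 0.798037)(1 − 0.692394)(1 − 0.727894) = 0.9958

0.9958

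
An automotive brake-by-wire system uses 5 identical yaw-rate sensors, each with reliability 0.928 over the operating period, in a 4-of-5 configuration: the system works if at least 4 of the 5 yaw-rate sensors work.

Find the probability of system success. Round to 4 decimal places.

0.9552

R = Σ_{i=4}^{5} C(5,i) p^i (1−p)^{5−i} with p = 0.928
C(5,4)·0.928^4·0.072^1 = 0.266990
C(5,5)·0.928^5·0.072^0 = 0.688240
Sum = 0.9552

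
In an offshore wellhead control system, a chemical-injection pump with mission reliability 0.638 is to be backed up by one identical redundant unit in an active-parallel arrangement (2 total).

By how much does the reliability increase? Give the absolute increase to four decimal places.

R_before = 0.638
R_after = 1 − (1 − 0.638)^2 = 0.8690
ΔR = 0.8690 − 0.638 = 0.2310

0.2310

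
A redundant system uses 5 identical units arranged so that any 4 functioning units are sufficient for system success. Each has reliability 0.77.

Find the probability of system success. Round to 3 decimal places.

0.675

R = Σ_{i=4}^{5} C(5,i) p^i (1−p)^{5−i} with p = 0.77
C(5,4)·0.77^4·0.23^1 = 0.40426
C(5,5)·0.77^5·0.23^0 = 0.27068
Sum = 0.675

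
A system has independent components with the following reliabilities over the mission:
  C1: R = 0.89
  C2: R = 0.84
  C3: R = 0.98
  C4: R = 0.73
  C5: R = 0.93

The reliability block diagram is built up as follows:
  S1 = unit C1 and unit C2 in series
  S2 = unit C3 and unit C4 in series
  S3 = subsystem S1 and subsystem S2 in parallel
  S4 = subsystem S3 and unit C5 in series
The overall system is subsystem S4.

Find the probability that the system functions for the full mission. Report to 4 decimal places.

0.8632

Series (C1 and C2): 0.890000 × 0.840000 = 0.747600
Series (C3 and C4): 0.980000 × 0.730000 = 0.715400
Parallel ([0.747600] and [0.715400]): 1 − (1 − 0.747600)(1 − 0.715400) = 0.928167
Series ([0.928167] and C5): 0.928167 × 0.930000 = 0.8632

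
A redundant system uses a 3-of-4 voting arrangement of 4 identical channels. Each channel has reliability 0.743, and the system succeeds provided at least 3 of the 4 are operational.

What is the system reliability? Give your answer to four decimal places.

0.7264

R = Σ_{i=3}^{4} C(4,i) p^i (1−p)^{4−i} with p = 0.743
C(4,3)·0.743^3·0.257^1 = 0.421657
C(4,4)·0.743^4·0.257^0 = 0.304758
Sum = 0.7264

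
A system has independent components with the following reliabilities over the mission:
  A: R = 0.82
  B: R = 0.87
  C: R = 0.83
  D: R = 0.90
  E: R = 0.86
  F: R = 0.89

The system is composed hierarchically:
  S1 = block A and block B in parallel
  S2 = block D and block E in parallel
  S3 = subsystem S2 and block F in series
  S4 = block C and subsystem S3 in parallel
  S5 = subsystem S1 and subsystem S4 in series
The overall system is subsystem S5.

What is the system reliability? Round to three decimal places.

Parallel (A and B): 1 − (1 − 0.82000)(1 − 0.87000) = 0.97660
Parallel (D and E): 1 − (1 − 0.90000)(1 − 0.86000) = 0.98600
Series ([0.98600] and F): 0.98600 × 0.89000 = 0.87754
Parallel (C and [0.87754]): 1 − (1 − 0.83000)(1 − 0.87754) = 0.97918
Series ([0.97660] and [0.97918]): 0.97660 × 0.97918 = 0.956

0.956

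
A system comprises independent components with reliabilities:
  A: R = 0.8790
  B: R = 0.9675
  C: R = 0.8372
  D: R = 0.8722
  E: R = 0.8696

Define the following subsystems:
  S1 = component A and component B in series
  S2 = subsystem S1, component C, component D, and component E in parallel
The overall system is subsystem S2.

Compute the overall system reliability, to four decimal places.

Series (A and B): 0.879000 × 0.967500 = 0.850433
Parallel ([0.850433], C, D, and E): 1 − (1 − 0.850433)(1 − 0.837200)(1 − 0.872200)(1 − 0.869600) = 0.9996

0.9996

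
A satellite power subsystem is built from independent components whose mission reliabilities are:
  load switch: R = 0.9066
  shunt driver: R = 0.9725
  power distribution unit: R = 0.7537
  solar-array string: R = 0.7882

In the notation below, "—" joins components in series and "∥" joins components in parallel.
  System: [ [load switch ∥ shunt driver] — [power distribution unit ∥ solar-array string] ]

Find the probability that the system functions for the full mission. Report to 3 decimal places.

0.945

Parallel (load switch and shunt driver): 1 − (1 − 0.90660)(1 − 0.97250) = 0.99743
Parallel (power distribution unit and solar-array string): 1 − (1 − 0.75370)(1 − 0.78820) = 0.94783
Series ([0.99743] and [0.94783]): 0.99743 × 0.94783 = 0.945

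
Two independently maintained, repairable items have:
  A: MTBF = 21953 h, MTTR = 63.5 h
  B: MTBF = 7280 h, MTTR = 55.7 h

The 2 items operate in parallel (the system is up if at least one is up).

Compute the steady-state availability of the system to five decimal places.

A(A) = MTBF/(MTBF+MTTR) = 21953/(21953+63.5) = 0.997116
A(B) = MTBF/(MTBF+MTTR) = 7280/(7280+55.7) = 0.992407
Parallel availability: 1 − (1 − 0.997116)(1 − 0.992407) = 0.99998

0.99998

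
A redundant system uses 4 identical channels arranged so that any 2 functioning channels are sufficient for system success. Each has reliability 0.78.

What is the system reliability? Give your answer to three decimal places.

0.964

R = Σ_{i=2}^{4} C(4,i) p^i (1−p)^{4−i} with p = 0.78
C(4,2)·0.78^2·0.22^2 = 0.17668
C(4,3)·0.78^3·0.22^1 = 0.41761
C(4,4)·0.78^4·0.22^0 = 0.37015
Sum = 0.964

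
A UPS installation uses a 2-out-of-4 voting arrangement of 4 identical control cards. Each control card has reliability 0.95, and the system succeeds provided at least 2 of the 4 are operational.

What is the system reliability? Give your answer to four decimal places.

0.9995

R = Σ_{i=2}^{4} C(4,i) p^i (1−p)^{4−i} with p = 0.95
C(4,2)·0.95^2·0.05^2 = 0.013538
C(4,3)·0.95^3·0.05^1 = 0.171475
C(4,4)·0.95^4·0.05^0 = 0.814506
Sum = 0.9995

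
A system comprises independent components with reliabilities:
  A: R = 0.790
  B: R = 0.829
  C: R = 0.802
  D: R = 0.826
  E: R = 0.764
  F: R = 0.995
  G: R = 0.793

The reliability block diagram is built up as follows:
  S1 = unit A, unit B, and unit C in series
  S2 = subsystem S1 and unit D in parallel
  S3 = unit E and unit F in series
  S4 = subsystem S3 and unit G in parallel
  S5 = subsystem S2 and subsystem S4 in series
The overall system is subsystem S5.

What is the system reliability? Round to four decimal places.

0.8718

Series (A, B, and C): 0.790000 × 0.829000 × 0.802000 = 0.525238
Parallel ([0.525238] and D): 1 − (1 − 0.525238)(1 − 0.826000) = 0.917391
Series (E and F): 0.764000 × 0.995000 = 0.760180
Parallel ([0.760180] and G): 1 − (1 − 0.760180)(1 − 0.793000) = 0.950357
Series ([0.917391] and [0.950357]): 0.917391 × 0.950357 = 0.8718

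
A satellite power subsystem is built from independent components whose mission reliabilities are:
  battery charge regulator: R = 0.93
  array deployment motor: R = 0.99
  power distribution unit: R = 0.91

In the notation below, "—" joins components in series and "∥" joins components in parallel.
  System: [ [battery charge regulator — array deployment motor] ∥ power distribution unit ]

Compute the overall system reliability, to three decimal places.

0.993

Series (battery charge regulator and array deployment motor): 0.93000 × 0.99000 = 0.92070
Parallel ([0.92070] and power distribution unit): 1 − (1 − 0.92070)(1 − 0.91000) = 0.993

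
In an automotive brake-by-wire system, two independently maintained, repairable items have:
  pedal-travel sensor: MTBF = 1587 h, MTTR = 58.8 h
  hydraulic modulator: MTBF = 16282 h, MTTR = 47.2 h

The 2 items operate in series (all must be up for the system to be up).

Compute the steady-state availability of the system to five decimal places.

0.96149

A(pedal-travel sensor) = MTBF/(MTBF+MTTR) = 1587/(1587+58.8) = 0.964273
A(hydraulic modulator) = MTBF/(MTBF+MTTR) = 16282/(16282+47.2) = 0.997109
Series availability: 0.964273 × 0.997109 = 0.96149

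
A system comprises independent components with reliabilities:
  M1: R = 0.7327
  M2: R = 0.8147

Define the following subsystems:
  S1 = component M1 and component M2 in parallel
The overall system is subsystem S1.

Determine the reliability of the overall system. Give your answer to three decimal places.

Parallel (M1 and M2): 1 − (1 − 0.73270)(1 − 0.81470) = 0.950

0.950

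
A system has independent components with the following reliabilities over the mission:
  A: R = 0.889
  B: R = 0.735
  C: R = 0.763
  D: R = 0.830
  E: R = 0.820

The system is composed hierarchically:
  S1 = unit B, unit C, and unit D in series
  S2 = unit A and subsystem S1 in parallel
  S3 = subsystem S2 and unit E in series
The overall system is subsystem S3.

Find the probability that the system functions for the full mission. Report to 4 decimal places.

0.7713

Series (B, C, and D): 0.735000 × 0.763000 × 0.830000 = 0.465468
Parallel (A and [0.465468]): 1 − (1 − 0.889000)(1 − 0.465468) = 0.940667
Series ([0.940667] and E): 0.940667 × 0.820000 = 0.7713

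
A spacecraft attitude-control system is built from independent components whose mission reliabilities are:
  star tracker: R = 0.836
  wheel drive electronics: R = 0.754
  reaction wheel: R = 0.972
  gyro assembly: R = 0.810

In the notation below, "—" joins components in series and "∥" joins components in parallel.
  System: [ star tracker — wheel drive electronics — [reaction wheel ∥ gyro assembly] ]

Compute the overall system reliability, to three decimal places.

0.627

Parallel (reaction wheel and gyro assembly): 1 − (1 − 0.97200)(1 − 0.81000) = 0.99468
Series (star tracker, wheel drive electronics, and [0.99468]): 0.83600 × 0.75400 × 0.99468 = 0.627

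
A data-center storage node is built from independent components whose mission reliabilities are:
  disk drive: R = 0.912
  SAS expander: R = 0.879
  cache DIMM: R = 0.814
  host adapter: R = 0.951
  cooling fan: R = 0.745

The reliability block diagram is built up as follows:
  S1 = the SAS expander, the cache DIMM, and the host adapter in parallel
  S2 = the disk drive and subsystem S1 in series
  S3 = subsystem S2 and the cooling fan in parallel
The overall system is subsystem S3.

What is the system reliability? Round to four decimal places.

0.9773

Parallel (SAS expander, cache DIMM, and host adapter): 1 − (1 − 0.879000)(1 − 0.814000)(1 − 0.951000) = 0.998897
Series (disk drive and [0.998897]): 0.912000 × 0.998897 = 0.910994
Parallel ([0.910994] and cooling fan): 1 − (1 − 0.910994)(1 − 0.745000) = 0.9773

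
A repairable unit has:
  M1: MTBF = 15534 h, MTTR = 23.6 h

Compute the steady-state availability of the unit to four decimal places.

0.9985

A(M1) = MTBF/(MTBF+MTTR) = 15534/(15534+23.6) = 0.9985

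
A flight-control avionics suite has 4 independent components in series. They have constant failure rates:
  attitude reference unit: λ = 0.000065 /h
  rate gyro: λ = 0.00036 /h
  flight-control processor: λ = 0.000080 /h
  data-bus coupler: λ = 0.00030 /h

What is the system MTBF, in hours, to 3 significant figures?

1240

Series of exponential components: λ_sys = Σ λ_i
λ_sys = 0.000065 + 0.00036 + 0.000080 + 0.00030 = 8.0500e-04 /h
MTBF = 1 / λ_sys = 1240 h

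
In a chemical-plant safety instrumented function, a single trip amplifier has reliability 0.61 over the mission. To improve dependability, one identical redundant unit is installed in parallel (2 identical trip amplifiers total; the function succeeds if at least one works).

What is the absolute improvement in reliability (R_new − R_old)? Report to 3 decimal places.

R_before = 0.61
R_after = 1 − (1 − 0.61)^2 = 0.848
ΔR = 0.848 − 0.61 = 0.238

0.238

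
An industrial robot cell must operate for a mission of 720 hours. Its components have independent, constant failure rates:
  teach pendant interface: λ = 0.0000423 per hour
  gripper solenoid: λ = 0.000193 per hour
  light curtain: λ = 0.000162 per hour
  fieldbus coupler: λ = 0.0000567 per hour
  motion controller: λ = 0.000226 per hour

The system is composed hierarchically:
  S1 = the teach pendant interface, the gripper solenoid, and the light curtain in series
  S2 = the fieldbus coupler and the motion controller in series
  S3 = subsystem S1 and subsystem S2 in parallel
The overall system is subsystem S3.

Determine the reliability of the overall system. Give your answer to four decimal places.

0.9542

R(teach pendant interface) = exp(−0.0000423 × 720) = 0.970003
R(gripper solenoid) = exp(−0.000193 × 720) = 0.870263
R(light curtain) = exp(−0.000162 × 720) = 0.889906
R(fieldbus coupler) = exp(−0.0000567 × 720) = 0.959998
R(motion controller) = exp(−0.000226 × 720) = 0.849829
Series (teach pendant interface, gripper solenoid, and light curtain): 0.970003 × 0.870263 × 0.889906 = 0.751221
Series (fieldbus coupler and motion controller): 0.959998 × 0.849829 = 0.815834
Parallel ([0.751221] and [0.815834]): 1 − (1 − 0.751221)(1 − 0.815834) = 0.9542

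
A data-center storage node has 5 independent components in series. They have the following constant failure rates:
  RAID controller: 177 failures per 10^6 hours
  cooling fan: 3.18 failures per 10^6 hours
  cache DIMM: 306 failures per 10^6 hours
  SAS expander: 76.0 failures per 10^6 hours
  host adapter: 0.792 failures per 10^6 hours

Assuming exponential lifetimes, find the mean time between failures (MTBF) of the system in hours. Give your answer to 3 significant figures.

1780

Series of exponential components: λ_sys = Σ λ_i
λ_sys = 0.000177 + 0.00000318 + 0.000306 + 0.0000760 + 0.000000792 = 5.6297e-04 /h
MTBF = 1 / λ_sys = 1780 h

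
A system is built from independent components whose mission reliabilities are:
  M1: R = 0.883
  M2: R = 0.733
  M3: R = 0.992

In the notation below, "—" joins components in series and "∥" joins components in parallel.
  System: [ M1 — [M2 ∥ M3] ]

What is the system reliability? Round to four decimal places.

0.8811

Parallel (M2 and M3): 1 − (1 − 0.733000)(1 − 0.992000) = 0.997864
Series (M1 and [0.997864]): 0.883000 × 0.997864 = 0.8811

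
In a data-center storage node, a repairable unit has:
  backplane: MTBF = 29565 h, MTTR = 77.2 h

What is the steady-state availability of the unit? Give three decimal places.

A(backplane) = MTBF/(MTBF+MTTR) = 29565/(29565+77.2) = 0.997

0.997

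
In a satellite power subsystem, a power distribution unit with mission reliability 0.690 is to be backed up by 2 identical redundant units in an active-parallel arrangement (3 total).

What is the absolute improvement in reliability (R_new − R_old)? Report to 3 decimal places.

0.280

R_before = 0.690
R_after = 1 − (1 − 0.690)^3 = 0.970
ΔR = 0.970 − 0.690 = 0.280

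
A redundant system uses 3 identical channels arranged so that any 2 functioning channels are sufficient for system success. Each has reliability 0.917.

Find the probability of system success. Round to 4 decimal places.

0.9805

R = Σ_{i=2}^{3} C(3,i) p^i (1−p)^{3−i} with p = 0.917
C(3,2)·0.917^2·0.083^1 = 0.209381
C(3,3)·0.917^3·0.083^0 = 0.771095
Sum = 0.9805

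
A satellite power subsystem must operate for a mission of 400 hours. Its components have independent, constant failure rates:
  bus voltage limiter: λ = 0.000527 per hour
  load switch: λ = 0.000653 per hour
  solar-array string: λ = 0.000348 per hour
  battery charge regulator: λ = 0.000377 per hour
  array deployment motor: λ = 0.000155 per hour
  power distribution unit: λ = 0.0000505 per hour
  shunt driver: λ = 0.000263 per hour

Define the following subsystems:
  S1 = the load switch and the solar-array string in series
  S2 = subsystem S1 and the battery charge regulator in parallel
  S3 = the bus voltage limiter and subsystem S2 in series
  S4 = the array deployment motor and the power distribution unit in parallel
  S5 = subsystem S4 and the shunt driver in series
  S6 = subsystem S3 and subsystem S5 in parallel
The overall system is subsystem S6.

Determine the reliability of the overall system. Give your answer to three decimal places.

0.977

R(bus voltage limiter) = exp(−0.000527 × 400) = 0.80994
R(load switch) = exp(−0.000653 × 400) = 0.77013
R(solar-array string) = exp(−0.000348 × 400) = 0.87005
R(battery charge regulator) = exp(−0.000377 × 400) = 0.86002
R(array deployment motor) = exp(−0.000155 × 400) = 0.93988
R(power distribution unit) = exp(−0.0000505 × 400) = 0.98000
R(shunt driver) = exp(−0.000263 × 400) = 0.90014
Series (load switch and solar-array string): 0.77013 × 0.87005 = 0.67005
Parallel ([0.67005] and battery charge regulator): 1 − (1 − 0.67005)(1 − 0.86002) = 0.95381
Series (bus voltage limiter and [0.95381]): 0.80994 × 0.95381 = 0.77253
Parallel (array deployment motor and power distribution unit): 1 − (1 − 0.93988)(1 − 0.98000) = 0.99880
Series ([0.99880] and shunt driver): 0.99880 × 0.90014 = 0.89906
Parallel ([0.77253] and [0.89906]): 1 − (1 − 0.77253)(1 − 0.89906) = 0.977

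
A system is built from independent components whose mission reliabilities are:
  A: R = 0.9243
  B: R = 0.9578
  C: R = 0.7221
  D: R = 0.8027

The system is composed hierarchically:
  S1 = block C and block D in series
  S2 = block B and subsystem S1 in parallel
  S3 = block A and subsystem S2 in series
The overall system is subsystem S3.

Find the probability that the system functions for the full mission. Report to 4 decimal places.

Series (C and D): 0.722100 × 0.802700 = 0.579630
Parallel (B and [0.579630]): 1 − (1 − 0.957800)(1 − 0.579630) = 0.982260
Series (A and [0.982260]): 0.924300 × 0.982260 = 0.9079

0.9079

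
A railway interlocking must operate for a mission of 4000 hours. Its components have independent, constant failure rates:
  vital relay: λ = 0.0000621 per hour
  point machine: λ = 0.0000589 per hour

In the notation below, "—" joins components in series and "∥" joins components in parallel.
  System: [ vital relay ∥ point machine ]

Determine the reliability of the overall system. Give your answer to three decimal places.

0.954

R(vital relay) = exp(−0.0000621 × 4000) = 0.78005
R(point machine) = exp(−0.0000589 × 4000) = 0.79010
Parallel (vital relay and point machine): 1 − (1 − 0.78005)(1 − 0.79010) = 0.954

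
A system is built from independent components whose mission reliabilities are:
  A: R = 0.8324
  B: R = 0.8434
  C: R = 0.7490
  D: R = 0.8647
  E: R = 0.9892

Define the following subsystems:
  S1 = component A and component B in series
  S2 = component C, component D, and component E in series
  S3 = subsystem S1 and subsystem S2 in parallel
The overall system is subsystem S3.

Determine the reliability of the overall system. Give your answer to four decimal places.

0.8929

Series (A and B): 0.832400 × 0.843400 = 0.702046
Series (C, D, and E): 0.749000 × 0.864700 × 0.989200 = 0.640666
Parallel ([0.702046] and [0.640666]): 1 − (1 − 0.702046)(1 − 0.640666) = 0.8929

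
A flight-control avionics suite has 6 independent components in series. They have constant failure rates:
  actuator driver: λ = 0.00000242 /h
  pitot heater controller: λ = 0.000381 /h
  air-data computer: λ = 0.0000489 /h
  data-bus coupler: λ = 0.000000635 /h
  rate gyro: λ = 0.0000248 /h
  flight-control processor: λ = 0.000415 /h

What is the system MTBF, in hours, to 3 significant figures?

1150

Series of exponential components: λ_sys = Σ λ_i
λ_sys = 0.00000242 + 0.000381 + 0.0000489 + 0.000000635 + 0.0000248 + 0.000415 = 8.7276e-04 /h
MTBF = 1 / λ_sys = 1150 h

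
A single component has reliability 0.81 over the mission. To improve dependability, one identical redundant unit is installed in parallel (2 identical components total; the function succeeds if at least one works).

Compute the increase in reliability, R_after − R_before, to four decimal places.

0.1539

R_before = 0.81
R_after = 1 − (1 − 0.81)^2 = 0.9639
ΔR = 0.9639 − 0.81 = 0.1539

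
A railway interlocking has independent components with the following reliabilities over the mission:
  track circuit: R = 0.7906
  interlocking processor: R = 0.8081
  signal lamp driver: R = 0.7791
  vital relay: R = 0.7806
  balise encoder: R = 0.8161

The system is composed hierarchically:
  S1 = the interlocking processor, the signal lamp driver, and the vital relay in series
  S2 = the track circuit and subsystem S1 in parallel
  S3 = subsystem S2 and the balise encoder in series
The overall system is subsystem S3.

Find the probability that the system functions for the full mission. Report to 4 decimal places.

Series (interlocking processor, signal lamp driver, and vital relay): 0.808100 × 0.779100 × 0.780600 = 0.491459
Parallel (track circuit and [0.491459]): 1 − (1 − 0.790600)(1 − 0.491459) = 0.893512
Series ([0.893512] and balise encoder): 0.893512 × 0.816100 = 0.7292

0.7292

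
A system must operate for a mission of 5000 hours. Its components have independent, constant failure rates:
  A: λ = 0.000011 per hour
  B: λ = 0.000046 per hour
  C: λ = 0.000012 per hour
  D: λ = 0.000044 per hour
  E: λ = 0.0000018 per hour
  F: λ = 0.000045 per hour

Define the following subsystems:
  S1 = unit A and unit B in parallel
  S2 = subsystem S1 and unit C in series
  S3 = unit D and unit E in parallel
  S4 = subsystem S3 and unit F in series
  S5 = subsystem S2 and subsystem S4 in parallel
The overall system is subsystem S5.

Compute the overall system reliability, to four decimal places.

R(A) = exp(−0.000011 × 5000) = 0.946485
R(B) = exp(−0.000046 × 5000) = 0.794534
R(C) = exp(−0.000012 × 5000) = 0.941765
R(D) = exp(−0.000044 × 5000) = 0.802519
R(E) = exp(−0.0000018 × 5000) = 0.991040
R(F) = exp(−0.000045 × 5000) = 0.798516
Parallel (A and B): 1 − (1 − 0.946485)(1 − 0.794534) = 0.989004
Series ([0.989004] and C): 0.989004 × 0.941765 = 0.931409
Parallel (D and E): 1 − (1 − 0.802519)(1 − 0.991040) = 0.998231
Series ([0.998231] and F): 0.998231 × 0.798516 = 0.797103
Parallel ([0.931409] and [0.797103]): 1 − (1 − 0.931409)(1 − 0.797103) = 0.9861

0.9861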